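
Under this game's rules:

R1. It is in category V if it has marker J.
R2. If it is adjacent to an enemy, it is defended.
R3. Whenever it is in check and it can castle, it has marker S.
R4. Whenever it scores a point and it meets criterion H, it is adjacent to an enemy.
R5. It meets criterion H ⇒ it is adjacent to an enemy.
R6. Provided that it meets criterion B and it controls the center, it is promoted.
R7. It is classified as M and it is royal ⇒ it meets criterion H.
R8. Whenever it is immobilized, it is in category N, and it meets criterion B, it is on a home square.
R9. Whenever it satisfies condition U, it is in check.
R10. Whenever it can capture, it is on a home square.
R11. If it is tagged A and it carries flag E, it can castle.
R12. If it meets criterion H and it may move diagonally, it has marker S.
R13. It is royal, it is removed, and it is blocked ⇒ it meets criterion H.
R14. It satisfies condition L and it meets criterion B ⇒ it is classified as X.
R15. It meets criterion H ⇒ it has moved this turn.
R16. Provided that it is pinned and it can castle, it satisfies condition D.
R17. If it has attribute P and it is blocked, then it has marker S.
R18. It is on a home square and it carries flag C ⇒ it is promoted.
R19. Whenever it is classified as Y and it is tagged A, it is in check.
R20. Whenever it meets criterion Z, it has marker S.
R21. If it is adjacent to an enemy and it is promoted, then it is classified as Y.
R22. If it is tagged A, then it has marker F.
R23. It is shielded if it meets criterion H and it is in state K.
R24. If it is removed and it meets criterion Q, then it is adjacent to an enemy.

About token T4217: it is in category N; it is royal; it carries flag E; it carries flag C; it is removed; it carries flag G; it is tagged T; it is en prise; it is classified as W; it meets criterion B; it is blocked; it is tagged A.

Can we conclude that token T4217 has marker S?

Forward chaining from the given facts derives: can castle, meets criterion H, has moved this turn, has marker F, is adjacent to an enemy, is defended.
Rules concluding "it has marker S": R3 needs "it is in check"; R12 needs "it may move diagonally"; R17 needs "it has attribute P"; R20 needs "it meets criterion Z" — none of these are established.

No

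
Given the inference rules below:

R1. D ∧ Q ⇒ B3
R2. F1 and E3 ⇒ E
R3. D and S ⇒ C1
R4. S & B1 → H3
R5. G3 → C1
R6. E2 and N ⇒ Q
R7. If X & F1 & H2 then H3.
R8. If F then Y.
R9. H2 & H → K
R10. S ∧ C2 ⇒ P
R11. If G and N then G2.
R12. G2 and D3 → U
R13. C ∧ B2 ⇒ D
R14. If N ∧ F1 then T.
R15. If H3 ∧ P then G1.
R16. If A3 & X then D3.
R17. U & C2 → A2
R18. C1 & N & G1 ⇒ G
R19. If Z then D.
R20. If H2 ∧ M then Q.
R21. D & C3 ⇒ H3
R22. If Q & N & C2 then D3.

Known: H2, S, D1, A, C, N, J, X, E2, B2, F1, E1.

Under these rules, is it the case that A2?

Forward chaining from the given facts derives: Q, H3, D, T, B3, C1.
The only rule concluding A2 is R17, which needs U; that is never established.

No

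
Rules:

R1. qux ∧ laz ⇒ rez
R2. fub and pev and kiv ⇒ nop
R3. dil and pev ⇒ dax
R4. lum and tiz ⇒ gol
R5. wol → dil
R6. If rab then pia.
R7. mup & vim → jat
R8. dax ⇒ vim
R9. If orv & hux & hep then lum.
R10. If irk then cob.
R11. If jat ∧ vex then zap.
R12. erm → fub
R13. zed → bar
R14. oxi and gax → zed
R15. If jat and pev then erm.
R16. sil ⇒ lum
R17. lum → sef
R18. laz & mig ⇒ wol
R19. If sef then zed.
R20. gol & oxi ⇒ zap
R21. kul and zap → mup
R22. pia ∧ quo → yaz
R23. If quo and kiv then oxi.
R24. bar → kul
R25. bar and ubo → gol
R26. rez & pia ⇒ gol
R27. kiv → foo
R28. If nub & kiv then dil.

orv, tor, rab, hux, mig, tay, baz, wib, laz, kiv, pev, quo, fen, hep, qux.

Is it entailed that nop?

rez  (by R1: qux, laz)
pia  (by R6: rab)
lum  (by R9: orv, hux, hep)
sef  (by R17: lum)
wol  (by R18: laz, mig)
zed  (by R19: sef)
oxi  (by R23: quo, kiv)
gol  (by R26: rez, pia)
dil  (by R5: wol)
bar  (by R13: zed)
zap  (by R20: gol, oxi)
kul  (by R24: bar)
dax  (by R3: dil, pev)
vim  (by R8: dax)
mup  (by R21: kul, zap)
jat  (by R7: mup, vim)
erm  (by R15: jat, pev)
fub  (by R12: erm)
nop  (by R2: fub, pev, kiv)

Yes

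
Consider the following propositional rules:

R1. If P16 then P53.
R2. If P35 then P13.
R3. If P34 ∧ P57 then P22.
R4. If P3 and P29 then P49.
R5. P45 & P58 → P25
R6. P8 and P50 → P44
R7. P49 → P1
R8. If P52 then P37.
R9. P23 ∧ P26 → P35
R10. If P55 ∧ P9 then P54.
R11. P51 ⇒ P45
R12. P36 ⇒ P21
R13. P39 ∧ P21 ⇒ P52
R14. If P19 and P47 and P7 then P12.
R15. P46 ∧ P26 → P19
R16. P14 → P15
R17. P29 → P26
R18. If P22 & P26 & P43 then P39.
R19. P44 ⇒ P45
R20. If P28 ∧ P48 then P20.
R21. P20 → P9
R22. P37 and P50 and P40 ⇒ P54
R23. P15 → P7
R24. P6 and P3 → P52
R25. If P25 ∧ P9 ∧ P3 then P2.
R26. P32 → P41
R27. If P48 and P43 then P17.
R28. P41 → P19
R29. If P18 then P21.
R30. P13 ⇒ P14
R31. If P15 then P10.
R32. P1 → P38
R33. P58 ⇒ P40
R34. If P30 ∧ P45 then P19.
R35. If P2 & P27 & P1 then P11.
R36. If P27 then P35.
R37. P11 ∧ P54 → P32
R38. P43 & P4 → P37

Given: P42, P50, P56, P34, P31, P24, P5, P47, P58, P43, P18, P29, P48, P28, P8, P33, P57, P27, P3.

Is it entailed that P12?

Yes

P22  (by R3: P34, P57)
P49  (by R4: P3, P29)
P44  (by R6: P8, P50)
P1  (by R7: P49)
P26  (by R17: P29)
P39  (by R18: P22, P26, P43)
P45  (by R19: P44)
P20  (by R20: P28, P48)
P9  (by R21: P20)
P21  (by R29: P18)
P40  (by R33: P58)
P35  (by R36: P27)
P13  (by R2: P35)
P25  (by R5: P45, P58)
P52  (by R13: P39, P21)
P2  (by R25: P25, P9, P3)
P14  (by R30: P13)
P11  (by R35: P2, P27, P1)
P37  (by R8: P52)
P15  (by R16: P14)
P54  (by R22: P37, P50, P40)
P7  (by R23: P15)
P32  (by R37: P11, P54)
P41  (by R26: P32)
P19  (by R28: P41)
P12  (by R14: P19, P47, P7)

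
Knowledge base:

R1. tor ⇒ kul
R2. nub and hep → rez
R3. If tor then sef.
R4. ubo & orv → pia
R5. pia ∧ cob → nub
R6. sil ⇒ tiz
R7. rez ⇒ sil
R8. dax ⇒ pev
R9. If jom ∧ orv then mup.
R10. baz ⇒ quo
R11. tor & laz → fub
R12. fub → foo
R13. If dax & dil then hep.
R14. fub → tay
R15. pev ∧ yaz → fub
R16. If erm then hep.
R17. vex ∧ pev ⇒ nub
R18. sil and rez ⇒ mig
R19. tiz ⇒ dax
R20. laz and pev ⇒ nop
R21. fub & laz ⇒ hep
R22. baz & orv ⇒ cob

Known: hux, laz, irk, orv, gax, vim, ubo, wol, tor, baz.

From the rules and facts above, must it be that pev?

pia  (by R4: ubo, orv)
fub  (by R11: tor, laz)
hep  (by R21: fub, laz)
cob  (by R22: baz, orv)
nub  (by R5: pia, cob)
rez  (by R2: nub, hep)
sil  (by R7: rez)
tiz  (by R6: sil)
dax  (by R19: tiz)
pev  (by R8: dax)

Yes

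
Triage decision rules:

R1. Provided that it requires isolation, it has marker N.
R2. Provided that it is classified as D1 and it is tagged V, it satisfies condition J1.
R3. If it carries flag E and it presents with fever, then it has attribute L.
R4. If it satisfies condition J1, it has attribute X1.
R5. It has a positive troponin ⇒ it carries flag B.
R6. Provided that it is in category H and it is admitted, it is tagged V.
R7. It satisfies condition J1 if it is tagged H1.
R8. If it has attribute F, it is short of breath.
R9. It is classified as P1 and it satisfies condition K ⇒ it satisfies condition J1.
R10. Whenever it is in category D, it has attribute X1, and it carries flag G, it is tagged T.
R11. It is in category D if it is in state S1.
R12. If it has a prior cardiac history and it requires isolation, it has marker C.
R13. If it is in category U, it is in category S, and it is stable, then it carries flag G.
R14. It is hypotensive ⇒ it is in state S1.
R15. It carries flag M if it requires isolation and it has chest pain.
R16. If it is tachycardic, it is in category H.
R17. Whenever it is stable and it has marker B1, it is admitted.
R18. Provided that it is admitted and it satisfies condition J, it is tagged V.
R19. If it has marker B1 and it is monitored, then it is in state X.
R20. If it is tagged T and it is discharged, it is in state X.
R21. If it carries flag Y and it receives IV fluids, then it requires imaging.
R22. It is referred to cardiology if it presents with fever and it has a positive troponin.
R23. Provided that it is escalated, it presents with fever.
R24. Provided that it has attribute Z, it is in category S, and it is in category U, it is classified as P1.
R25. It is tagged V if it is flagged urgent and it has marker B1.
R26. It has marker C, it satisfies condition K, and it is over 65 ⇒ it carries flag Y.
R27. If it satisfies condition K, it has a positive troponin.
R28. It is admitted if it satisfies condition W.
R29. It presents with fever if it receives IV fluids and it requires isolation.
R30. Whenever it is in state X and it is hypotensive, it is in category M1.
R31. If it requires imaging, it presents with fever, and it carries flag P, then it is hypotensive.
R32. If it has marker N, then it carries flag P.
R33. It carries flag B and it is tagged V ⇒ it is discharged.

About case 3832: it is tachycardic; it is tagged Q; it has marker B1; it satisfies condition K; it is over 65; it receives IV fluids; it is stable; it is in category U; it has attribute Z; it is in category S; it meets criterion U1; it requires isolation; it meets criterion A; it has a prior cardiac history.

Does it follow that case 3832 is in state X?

Yes

By R1 (it requires isolation): it has marker N.
By R12 (it has a prior cardiac history, it requires isolation): it has marker C.
By R13 (it is in category U, it is in category S, it is stable): it carries flag G.
By R16 (it is tachycardic): it is in category H.
By R17 (it is stable, it has marker B1): it is admitted.
By R24 (it has attribute Z, it is in category S, it is in category U): it is classified as P1.
By R26 (it has marker C, it satisfies condition K, it is over 65): it carries flag Y.
By R27 (it satisfies condition K): it has a positive troponin.
By R29 (it receives IV fluids, it requires isolation): it presents with fever.
By R32 (it has marker N): it carries flag P.
By R5 (it has a positive troponin): it carries flag B.
By R6 (it is in category H, it is admitted): it is tagged V.
By R9 (it is classified as P1, it satisfies condition K): it satisfies condition J1.
By R21 (it carries flag Y, it receives IV fluids): it requires imaging.
By R31 (it requires imaging, it presents with fever, it carries flag P): it is hypotensive.
By R33 (it carries flag B, it is tagged V): it is discharged.
By R4 (it satisfies condition J1): it has attribute X1.
By R14 (it is hypotensive): it is in state S1.
By R11 (it is in state S1): it is in category D.
By R10 (it is in category D, it has attribute X1, it carries flag G): it is tagged T.
By R20 (it is tagged T, it is discharged): it is in state X.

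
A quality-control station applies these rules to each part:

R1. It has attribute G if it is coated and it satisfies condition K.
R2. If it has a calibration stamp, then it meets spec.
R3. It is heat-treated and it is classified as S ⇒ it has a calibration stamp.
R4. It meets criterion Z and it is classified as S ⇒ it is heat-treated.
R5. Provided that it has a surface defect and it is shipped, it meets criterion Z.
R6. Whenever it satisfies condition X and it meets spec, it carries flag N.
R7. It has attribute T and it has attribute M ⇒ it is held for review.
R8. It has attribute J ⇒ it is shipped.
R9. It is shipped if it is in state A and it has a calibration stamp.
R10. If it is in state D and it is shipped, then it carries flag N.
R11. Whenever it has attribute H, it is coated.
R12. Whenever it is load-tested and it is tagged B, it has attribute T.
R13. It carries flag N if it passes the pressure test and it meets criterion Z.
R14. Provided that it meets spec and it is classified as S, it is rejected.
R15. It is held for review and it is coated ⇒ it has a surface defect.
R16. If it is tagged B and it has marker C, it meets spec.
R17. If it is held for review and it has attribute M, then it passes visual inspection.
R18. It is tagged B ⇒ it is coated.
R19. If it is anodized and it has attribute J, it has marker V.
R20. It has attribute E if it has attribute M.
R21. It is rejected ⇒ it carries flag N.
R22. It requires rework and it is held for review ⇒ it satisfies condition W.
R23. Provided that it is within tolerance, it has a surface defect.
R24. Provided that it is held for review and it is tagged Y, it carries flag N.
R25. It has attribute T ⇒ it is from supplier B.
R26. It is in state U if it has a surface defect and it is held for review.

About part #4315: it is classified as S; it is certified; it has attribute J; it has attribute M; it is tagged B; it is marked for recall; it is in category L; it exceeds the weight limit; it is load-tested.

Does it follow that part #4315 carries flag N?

Yes

By R8 (it has attribute J): it is shipped.
By R12 (it is load-tested, it is tagged B): it has attribute T.
By R18 (it is tagged B): it is coated.
By R7 (it has attribute T, it has attribute M): it is held for review.
By R15 (it is held for review, it is coated): it has a surface defect.
By R5 (it has a surface defect, it is shipped): it meets criterion Z.
By R4 (it meets criterion Z, it is classified as S): it is heat-treated.
By R3 (it is heat-treated, it is classified as S): it has a calibration stamp.
By R2 (it has a calibration stamp): it meets spec.
By R14 (it meets spec, it is classified as S): it is rejected.
By R21 (it is rejected): it carries flag N.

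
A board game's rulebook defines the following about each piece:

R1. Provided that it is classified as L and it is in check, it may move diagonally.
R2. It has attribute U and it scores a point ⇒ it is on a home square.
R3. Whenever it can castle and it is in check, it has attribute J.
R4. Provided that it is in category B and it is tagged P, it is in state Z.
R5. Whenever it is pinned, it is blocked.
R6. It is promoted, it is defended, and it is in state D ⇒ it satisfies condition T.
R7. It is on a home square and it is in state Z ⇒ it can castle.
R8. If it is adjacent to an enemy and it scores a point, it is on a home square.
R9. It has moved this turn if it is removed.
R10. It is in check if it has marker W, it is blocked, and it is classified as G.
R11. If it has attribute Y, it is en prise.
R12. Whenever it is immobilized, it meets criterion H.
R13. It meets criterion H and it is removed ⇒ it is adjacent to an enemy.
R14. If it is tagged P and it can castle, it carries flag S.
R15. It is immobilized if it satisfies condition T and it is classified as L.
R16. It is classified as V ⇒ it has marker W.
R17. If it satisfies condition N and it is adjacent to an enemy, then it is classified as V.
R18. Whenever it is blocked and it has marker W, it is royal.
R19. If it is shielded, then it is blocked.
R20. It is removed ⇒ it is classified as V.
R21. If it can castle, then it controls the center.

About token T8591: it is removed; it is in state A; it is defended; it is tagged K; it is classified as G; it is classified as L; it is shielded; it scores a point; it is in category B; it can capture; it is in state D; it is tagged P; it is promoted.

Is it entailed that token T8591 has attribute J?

By R4 (it is in category B, it is tagged P): it is in state Z.
By R6 (it is promoted, it is defended, it is in state D): it satisfies condition T.
By R15 (it satisfies condition T, it is classified as L): it is immobilized.
By R19 (it is shielded): it is blocked.
By R20 (it is removed): it is classified as V.
By R12 (it is immobilized): it meets criterion H.
By R13 (it meets criterion H, it is removed): it is adjacent to an enemy.
By R16 (it is classified as V): it has marker W.
By R8 (it is adjacent to an enemy, it scores a point): it is on a home square.
By R10 (it has marker W, it is blocked, it is classified as G): it is in check.
By R7 (it is on a home square, it is in state Z): it can castle.
By R3 (it can castle, it is in check): it has attribute J.

Yes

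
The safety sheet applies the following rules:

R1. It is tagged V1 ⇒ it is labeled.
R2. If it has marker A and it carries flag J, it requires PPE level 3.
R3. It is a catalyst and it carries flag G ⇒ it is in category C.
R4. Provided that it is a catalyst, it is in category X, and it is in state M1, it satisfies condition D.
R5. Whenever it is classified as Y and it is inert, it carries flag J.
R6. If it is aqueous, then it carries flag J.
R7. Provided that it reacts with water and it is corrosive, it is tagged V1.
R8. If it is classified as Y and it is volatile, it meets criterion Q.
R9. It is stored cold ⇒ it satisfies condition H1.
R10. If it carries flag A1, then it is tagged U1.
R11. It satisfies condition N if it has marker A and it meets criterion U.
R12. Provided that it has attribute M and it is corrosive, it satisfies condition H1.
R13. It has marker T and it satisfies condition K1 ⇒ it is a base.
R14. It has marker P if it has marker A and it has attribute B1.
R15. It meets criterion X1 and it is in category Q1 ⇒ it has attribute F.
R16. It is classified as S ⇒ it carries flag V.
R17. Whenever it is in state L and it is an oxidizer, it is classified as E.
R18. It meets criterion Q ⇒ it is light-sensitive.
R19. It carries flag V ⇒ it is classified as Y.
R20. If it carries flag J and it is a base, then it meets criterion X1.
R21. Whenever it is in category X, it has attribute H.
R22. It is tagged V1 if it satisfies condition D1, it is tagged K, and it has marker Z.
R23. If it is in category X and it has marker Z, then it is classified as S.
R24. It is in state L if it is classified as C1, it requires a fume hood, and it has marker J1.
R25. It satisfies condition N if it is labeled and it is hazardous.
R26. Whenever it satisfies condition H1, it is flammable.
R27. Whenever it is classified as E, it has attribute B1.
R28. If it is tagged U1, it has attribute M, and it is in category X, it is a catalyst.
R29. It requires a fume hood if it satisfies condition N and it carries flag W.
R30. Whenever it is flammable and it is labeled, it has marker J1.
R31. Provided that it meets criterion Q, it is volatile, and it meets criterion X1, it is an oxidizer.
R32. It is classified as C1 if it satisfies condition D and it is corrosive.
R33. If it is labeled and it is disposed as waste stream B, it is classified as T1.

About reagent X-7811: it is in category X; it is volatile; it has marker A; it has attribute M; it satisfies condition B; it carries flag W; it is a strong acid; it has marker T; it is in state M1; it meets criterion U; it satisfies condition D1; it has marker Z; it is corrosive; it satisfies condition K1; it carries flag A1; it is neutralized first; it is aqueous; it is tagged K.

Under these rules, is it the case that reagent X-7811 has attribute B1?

By R6 (it is aqueous): it carries flag J.
By R10 (it carries flag A1): it is tagged U1.
By R11 (it has marker A, it meets criterion U): it satisfies condition N.
By R12 (it has attribute M, it is corrosive): it satisfies condition H1.
By R13 (it has marker T, it satisfies condition K1): it is a base.
By R20 (it carries flag J, it is a base): it meets criterion X1.
By R22 (it satisfies condition D1, it is tagged K, it has marker Z): it is tagged V1.
By R23 (it is in category X, it has marker Z): it is classified as S.
By R26 (it satisfies condition H1): it is flammable.
By R28 (it is tagged U1, it has attribute M, it is in category X): it is a catalyst.
By R29 (it satisfies condition N, it carries flag W): it requires a fume hood.
By R1 (it is tagged V1): it is labeled.
By R4 (it is a catalyst, it is in category X, it is in state M1): it satisfies condition D.
By R16 (it is classified as S): it carries flag V.
By R19 (it carries flag V): it is classified as Y.
By R30 (it is flammable, it is labeled): it has marker J1.
By R32 (it satisfies condition D, it is corrosive): it is classified as C1.
By R8 (it is classified as Y, it is volatile): it meets criterion Q.
By R24 (it is classified as C1, it requires a fume hood, it has marker J1): it is in state L.
By R31 (it meets criterion Q, it is volatile, it meets criterion X1): it is an oxidizer.
By R17 (it is in state L, it is an oxidizer): it is classified as E.
By R27 (it is classified as E): it has attribute B1.

Yes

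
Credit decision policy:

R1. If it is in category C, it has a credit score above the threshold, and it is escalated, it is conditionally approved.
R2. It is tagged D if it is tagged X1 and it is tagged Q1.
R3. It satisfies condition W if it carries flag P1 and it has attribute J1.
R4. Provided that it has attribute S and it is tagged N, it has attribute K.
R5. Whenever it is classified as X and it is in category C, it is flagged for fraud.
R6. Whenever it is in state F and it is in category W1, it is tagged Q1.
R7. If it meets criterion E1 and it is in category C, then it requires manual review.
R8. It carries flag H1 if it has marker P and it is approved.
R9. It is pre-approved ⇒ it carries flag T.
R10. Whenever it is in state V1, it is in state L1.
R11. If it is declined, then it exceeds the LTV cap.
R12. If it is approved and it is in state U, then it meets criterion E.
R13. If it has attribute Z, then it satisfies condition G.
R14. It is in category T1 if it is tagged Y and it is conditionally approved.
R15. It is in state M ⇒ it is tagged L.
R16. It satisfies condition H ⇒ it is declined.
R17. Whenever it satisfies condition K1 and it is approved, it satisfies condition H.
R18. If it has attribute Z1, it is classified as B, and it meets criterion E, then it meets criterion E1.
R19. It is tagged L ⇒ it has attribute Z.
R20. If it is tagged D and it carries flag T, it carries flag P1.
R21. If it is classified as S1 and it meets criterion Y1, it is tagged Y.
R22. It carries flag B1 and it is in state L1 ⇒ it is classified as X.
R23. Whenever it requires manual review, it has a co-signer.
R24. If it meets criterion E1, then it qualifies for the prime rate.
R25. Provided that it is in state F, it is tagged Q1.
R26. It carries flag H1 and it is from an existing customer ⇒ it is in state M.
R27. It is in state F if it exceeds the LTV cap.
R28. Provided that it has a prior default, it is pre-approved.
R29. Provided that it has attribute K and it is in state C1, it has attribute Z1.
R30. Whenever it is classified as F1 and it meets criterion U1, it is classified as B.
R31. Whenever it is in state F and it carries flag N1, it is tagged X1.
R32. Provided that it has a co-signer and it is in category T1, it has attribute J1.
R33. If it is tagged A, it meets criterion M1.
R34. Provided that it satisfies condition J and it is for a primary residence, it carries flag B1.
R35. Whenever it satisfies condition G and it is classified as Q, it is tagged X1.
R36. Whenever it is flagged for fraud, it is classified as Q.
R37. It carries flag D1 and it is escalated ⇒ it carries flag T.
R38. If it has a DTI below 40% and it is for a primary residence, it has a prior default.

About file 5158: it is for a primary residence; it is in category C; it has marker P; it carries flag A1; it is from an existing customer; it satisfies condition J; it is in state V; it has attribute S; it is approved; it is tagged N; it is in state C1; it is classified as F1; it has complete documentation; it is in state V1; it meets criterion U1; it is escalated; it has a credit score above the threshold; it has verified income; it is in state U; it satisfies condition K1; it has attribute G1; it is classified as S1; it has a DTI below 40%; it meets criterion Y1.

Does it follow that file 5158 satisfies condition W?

Yes

By R1 (it is in category C, it has a credit score above the threshold, it is escalated): it is conditionally approved.
By R4 (it has attribute S, it is tagged N): it has attribute K.
By R8 (it has marker P, it is approved): it carries flag H1.
By R10 (it is in state V1): it is in state L1.
By R12 (it is approved, it is in state U): it meets criterion E.
By R17 (it satisfies condition K1, it is approved): it satisfies condition H.
By R21 (it is classified as S1, it meets criterion Y1): it is tagged Y.
By R26 (it carries flag H1, it is from an existing customer): it is in state M.
By R29 (it has attribute K, it is in state C1): it has attribute Z1.
By R30 (it is classified as F1, it meets criterion U1): it is classified as B.
By R34 (it satisfies condition J, it is for a primary residence): it carries flag B1.
By R38 (it has a DTI below 40%, it is for a primary residence): it has a prior default.
By R14 (it is tagged Y, it is conditionally approved): it is in category T1.
By R15 (it is in state M): it is tagged L.
By R16 (it satisfies condition H): it is declined.
By R18 (it has attribute Z1, it is classified as B, it meets criterion E): it meets criterion E1.
By R19 (it is tagged L): it has attribute Z.
By R22 (it carries flag B1, it is in state L1): it is classified as X.
By R28 (it has a prior default): it is pre-approved.
By R5 (it is classified as X, it is in category C): it is flagged for fraud.
By R7 (it meets criterion E1, it is in category C): it requires manual review.
By R9 (it is pre-approved): it carries flag T.
By R11 (it is declined): it exceeds the LTV cap.
By R13 (it has attribute Z): it satisfies condition G.
By R23 (it requires manual review): it has a co-signer.
By R27 (it exceeds the LTV cap): it is in state F.
By R32 (it has a co-signer, it is in category T1): it has attribute J1.
By R36 (it is flagged for fraud): it is classified as Q.
By R25 (it is in state F): it is tagged Q1.
By R35 (it satisfies condition G, it is classified as Q): it is tagged X1.
By R2 (it is tagged X1, it is tagged Q1): it is tagged D.
By R20 (it is tagged D, it carries flag T): it carries flag P1.
By R3 (it carries flag P1, it has attribute J1): it satisfies condition W.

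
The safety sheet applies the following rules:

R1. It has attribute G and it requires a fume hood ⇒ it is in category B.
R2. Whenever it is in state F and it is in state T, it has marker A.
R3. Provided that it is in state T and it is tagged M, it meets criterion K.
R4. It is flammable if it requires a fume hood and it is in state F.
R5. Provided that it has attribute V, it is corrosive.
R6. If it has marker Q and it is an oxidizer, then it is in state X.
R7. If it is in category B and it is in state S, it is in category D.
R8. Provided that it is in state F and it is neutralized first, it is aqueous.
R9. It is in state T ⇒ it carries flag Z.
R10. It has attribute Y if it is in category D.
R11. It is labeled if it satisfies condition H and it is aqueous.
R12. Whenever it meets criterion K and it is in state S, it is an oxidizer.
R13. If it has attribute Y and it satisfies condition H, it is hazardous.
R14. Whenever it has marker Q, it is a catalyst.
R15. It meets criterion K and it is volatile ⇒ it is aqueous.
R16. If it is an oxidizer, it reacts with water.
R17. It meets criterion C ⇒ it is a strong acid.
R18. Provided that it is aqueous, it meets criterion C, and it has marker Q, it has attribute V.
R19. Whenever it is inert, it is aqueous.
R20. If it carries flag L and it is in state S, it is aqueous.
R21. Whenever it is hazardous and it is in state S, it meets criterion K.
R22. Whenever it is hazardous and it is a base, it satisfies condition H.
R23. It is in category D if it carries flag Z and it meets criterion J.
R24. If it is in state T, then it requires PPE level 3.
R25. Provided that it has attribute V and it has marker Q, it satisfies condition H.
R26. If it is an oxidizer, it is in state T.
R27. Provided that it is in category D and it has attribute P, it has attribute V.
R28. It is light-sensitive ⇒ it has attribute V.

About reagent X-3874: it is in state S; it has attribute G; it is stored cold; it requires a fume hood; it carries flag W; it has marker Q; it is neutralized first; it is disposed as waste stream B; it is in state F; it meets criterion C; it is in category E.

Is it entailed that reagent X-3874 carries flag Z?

Yes

By R1 (it has attribute G, it requires a fume hood): it is in category B.
By R7 (it is in category B, it is in state S): it is in category D.
By R8 (it is in state F, it is neutralized first): it is aqueous.
By R10 (it is in category D): it has attribute Y.
By R18 (it is aqueous, it meets criterion C, it has marker Q): it has attribute V.
By R25 (it has attribute V, it has marker Q): it satisfies condition H.
By R13 (it has attribute Y, it satisfies condition H): it is hazardous.
By R21 (it is hazardous, it is in state S): it meets criterion K.
By R12 (it meets criterion K, it is in state S): it is an oxidizer.
By R26 (it is an oxidizer): it is in state T.
By R9 (it is in state T): it carries flag Z.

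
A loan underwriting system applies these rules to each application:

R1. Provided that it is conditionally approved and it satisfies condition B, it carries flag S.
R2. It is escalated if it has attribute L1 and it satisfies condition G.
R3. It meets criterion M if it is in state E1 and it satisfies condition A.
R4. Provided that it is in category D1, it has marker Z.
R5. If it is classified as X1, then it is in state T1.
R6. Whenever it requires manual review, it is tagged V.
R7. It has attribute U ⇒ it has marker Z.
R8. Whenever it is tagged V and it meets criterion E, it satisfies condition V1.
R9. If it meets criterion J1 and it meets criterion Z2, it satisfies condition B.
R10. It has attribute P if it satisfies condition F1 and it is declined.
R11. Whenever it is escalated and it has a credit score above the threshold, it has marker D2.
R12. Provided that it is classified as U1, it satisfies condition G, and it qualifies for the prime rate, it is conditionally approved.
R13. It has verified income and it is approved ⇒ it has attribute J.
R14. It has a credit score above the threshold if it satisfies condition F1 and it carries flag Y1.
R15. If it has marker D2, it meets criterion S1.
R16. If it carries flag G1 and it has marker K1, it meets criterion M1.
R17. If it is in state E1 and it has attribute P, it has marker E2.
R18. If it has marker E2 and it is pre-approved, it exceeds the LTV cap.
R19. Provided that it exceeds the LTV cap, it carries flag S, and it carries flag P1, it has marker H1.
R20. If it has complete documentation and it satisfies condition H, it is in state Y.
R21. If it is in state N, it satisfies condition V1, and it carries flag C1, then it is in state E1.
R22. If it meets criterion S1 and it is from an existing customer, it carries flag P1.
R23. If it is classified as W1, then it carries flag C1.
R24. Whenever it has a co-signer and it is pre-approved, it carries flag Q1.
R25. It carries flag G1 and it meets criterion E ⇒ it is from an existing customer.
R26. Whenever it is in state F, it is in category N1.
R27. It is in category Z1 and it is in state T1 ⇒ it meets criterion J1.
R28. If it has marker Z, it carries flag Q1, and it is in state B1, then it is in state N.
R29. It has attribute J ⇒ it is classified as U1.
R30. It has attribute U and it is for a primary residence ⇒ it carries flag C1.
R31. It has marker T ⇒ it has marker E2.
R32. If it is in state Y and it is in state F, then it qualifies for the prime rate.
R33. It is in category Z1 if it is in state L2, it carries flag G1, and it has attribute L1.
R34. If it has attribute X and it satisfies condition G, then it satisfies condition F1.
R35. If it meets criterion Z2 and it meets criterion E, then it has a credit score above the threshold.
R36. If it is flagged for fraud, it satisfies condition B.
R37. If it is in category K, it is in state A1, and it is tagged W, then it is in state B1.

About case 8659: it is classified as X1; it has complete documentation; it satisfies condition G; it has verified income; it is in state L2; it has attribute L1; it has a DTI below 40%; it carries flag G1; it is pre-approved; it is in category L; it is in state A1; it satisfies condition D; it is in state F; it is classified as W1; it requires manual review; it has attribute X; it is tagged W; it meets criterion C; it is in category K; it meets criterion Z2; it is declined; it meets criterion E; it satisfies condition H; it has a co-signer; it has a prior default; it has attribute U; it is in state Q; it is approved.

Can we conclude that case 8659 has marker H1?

By R2 (it has attribute L1, it satisfies condition G): it is escalated.
By R5 (it is classified as X1): it is in state T1.
By R6 (it requires manual review): it is tagged V.
By R7 (it has attribute U): it has marker Z.
By R8 (it is tagged V, it meets criterion E): it satisfies condition V1.
By R13 (it has verified income, it is approved): it has attribute J.
By R20 (it has complete documentation, it satisfies condition H): it is in state Y.
By R23 (it is classified as W1): it carries flag C1.
By R24 (it has a co-signer, it is pre-approved): it carries flag Q1.
By R25 (it carries flag G1, it meets criterion E): it is from an existing customer.
By R29 (it has attribute J): it is classified as U1.
By R32 (it is in state Y, it is in state F): it qualifies for the prime rate.
By R33 (it is in state L2, it carries flag G1, it has attribute L1): it is in category Z1.
By R34 (it has attribute X, it satisfies condition G): it satisfies condition F1.
By R35 (it meets criterion Z2, it meets criterion E): it has a credit score above the threshold.
By R37 (it is in category K, it is in state A1, it is tagged W): it is in state B1.
By R10 (it satisfies condition F1, it is declined): it has attribute P.
By R11 (it is escalated, it has a credit score above the threshold): it has marker D2.
By R12 (it is classified as U1, it satisfies condition G, it qualifies for the prime rate): it is conditionally approved.
By R15 (it has marker D2): it meets criterion S1.
By R22 (it meets criterion S1, it is from an existing customer): it carries flag P1.
By R27 (it is in category Z1, it is in state T1): it meets criterion J1.
By R28 (it has marker Z, it carries flag Q1, it is in state B1): it is in state N.
By R9 (it meets criterion J1, it meets criterion Z2): it satisfies condition B.
By R21 (it is in state N, it satisfies condition V1, it carries flag C1): it is in state E1.
By R1 (it is conditionally approved, it satisfies condition B): it carries flag S.
By R17 (it is in state E1, it has attribute P): it has marker E2.
By R18 (it has marker E2, it is pre-approved): it exceeds the LTV cap.
By R19 (it exceeds the LTV cap, it carries flag S, it carries flag P1): it has marker H1.

Yes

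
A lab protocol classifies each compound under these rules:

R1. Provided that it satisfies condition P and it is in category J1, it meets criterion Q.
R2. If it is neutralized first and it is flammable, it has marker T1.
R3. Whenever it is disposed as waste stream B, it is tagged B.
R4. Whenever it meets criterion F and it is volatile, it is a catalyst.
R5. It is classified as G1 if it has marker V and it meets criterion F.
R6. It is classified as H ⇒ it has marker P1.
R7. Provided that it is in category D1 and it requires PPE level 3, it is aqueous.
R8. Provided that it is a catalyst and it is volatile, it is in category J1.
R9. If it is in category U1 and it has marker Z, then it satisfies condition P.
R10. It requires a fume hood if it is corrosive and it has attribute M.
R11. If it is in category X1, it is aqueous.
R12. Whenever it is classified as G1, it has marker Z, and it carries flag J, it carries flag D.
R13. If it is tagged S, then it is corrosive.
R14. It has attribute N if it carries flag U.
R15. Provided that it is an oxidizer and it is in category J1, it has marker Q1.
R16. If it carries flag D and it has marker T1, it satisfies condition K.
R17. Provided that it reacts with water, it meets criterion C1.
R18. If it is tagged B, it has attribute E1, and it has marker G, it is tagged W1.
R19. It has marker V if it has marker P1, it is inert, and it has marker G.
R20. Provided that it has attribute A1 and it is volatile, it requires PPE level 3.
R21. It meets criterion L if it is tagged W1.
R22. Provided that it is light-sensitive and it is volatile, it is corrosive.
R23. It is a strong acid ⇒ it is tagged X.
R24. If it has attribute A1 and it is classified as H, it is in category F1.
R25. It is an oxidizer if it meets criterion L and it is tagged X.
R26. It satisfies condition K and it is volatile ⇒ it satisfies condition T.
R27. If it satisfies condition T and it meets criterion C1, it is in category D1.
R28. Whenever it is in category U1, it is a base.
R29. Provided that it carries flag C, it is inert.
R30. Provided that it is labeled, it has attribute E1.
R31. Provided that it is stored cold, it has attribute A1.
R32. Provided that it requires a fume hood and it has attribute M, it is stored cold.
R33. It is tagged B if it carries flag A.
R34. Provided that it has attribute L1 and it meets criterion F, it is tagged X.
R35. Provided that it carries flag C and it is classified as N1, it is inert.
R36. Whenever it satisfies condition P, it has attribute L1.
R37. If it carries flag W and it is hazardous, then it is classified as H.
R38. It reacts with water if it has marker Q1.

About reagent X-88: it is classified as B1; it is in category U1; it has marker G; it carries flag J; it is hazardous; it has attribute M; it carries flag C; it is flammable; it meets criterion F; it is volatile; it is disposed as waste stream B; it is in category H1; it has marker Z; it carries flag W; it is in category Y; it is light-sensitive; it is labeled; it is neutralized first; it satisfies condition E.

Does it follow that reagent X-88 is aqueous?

Yes

By R2 (it is neutralized first, it is flammable): it has marker T1.
By R3 (it is disposed as waste stream B): it is tagged B.
By R4 (it meets criterion F, it is volatile): it is a catalyst.
By R8 (it is a catalyst, it is volatile): it is in category J1.
By R9 (it is in category U1, it has marker Z): it satisfies condition P.
By R22 (it is light-sensitive, it is volatile): it is corrosive.
By R29 (it carries flag C): it is inert.
By R30 (it is labeled): it has attribute E1.
By R36 (it satisfies condition P): it has attribute L1.
By R37 (it carries flag W, it is hazardous): it is classified as H.
By R6 (it is classified as H): it has marker P1.
By R10 (it is corrosive, it has attribute M): it requires a fume hood.
By R18 (it is tagged B, it has attribute E1, it has marker G): it is tagged W1.
By R19 (it has marker P1, it is inert, it has marker G): it has marker V.
By R21 (it is tagged W1): it meets criterion L.
By R32 (it requires a fume hood, it has attribute M): it is stored cold.
By R34 (it has attribute L1, it meets criterion F): it is tagged X.
By R5 (it has marker V, it meets criterion F): it is classified as G1.
By R12 (it is classified as G1, it has marker Z, it carries flag J): it carries flag D.
By R16 (it carries flag D, it has marker T1): it satisfies condition K.
By R25 (it meets criterion L, it is tagged X): it is an oxidizer.
By R26 (it satisfies condition K, it is volatile): it satisfies condition T.
By R31 (it is stored cold): it has attribute A1.
By R15 (it is an oxidizer, it is in category J1): it has marker Q1.
By R20 (it has attribute A1, it is volatile): it requires PPE level 3.
By R38 (it has marker Q1): it reacts with water.
By R17 (it reacts with water): it meets criterion C1.
By R27 (it satisfies condition T, it meets criterion C1): it is in category D1.
By R7 (it is in category D1, it requires PPE level 3): it is aqueous.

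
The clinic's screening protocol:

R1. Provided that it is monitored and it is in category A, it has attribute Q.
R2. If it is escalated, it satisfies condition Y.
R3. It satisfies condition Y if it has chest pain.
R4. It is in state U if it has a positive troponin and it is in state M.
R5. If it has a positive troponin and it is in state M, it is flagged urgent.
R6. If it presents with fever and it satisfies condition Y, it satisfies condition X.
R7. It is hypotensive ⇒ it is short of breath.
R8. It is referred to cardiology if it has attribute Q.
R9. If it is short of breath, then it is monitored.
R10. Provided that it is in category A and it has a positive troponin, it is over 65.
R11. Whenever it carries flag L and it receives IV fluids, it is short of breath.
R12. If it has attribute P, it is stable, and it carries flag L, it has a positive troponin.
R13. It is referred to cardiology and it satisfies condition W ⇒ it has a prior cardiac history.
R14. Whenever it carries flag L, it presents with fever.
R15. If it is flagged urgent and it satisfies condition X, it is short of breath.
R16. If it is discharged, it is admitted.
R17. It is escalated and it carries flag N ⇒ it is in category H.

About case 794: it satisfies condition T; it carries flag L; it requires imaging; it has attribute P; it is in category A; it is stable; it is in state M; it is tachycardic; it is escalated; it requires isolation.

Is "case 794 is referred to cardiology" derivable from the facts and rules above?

Yes

By R2 (it is escalated): it satisfies condition Y.
By R12 (it has attribute P, it is stable, it carries flag L): it has a positive troponin.
By R14 (it carries flag L): it presents with fever.
By R5 (it has a positive troponin, it is in state M): it is flagged urgent.
By R6 (it presents with fever, it satisfies condition Y): it satisfies condition X.
By R15 (it is flagged urgent, it satisfies condition X): it is short of breath.
By R9 (it is short of breath): it is monitored.
By R1 (it is monitored, it is in category A): it has attribute Q.
By R8 (it has attribute Q): it is referred to cardiology.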